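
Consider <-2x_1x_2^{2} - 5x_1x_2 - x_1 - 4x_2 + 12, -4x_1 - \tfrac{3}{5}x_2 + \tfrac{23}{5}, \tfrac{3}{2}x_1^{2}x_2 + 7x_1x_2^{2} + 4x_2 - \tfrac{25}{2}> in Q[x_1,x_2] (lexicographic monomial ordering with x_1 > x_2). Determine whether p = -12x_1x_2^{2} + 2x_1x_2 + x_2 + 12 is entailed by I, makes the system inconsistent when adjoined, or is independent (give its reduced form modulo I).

First compute the reduced Gröbner basis of I by Buchberger's algorithm.
f_1 = -2x_1x_2^{2} - 5x_1x_2 - x_1 - 4x_2 + 12, LT = x_1x_2^{2}.
f_2 = -4x_1 - \tfrac{3}{5}x_2 + \tfrac{23}{5}, LT = x_1.
f_3 = \tfrac{3}{2}x_1^{2}x_2 + 7x_1x_2^{2} + 4x_2 - \tfrac{25}{2}, LT = x_1^{2}x_2.

S(f_1,f_2): lcm = x_1x_2^{2}. S = \tfrac{5}{2}x_1x_2 + \tfrac{1}{2}x_1 - \tfrac{3}{20}x_2^{3} + \tfrac{23}{20}x_2^{2} + 2x_2 - 6.
  leading term x_1x_2: subtract (-\tfrac{5}{8}x_2)·f_2 from \tfrac{5}{2}x_1x_2 + \tfrac{1}{2}x_1 - \tfrac{3}{20}x_2^{3} + \tfrac{23}{20}x_2^{2} + 2x_2 - 6 → \tfrac{1}{2}x_1 - \tfrac{3}{20}x_2^{3} + \tfrac{31}{40}x_2^{2} + \tfrac{39}{8}x_2 - 6
  leading term x_1: subtract (-\tfrac{1}{8})·f_2 from \tfrac{1}{2}x_1 - \tfrac{3}{20}x_2^{3} + \tfrac{31}{40}x_2^{2} + \tfrac{39}{8}x_2 - 6 → -\tfrac{3}{20}x_2^{3} + \tfrac{31}{40}x_2^{2} + \tfrac{24}{5}x_2 - \tfrac{217}{40}
  leading term x_2^{3}: no divisor's leading term divides it; move -\tfrac{3}{20}x_2^{3} to the remainder.
  leading term x_2^{2}: no divisor's leading term divides it; move \tfrac{31}{40}x_2^{2} to the remainder.
  leading term x_2: no divisor's leading term divides it; move \tfrac{24}{5}x_2 to the remainder.
  leading term 1: no divisor's leading term divides it; move -\tfrac{217}{40} to the remainder.
  remainder -\tfrac{3}{20}x_2^{3} + \tfrac{31}{40}x_2^{2} + \tfrac{24}{5}x_2 - \tfrac{217}{40} ≠ 0; add h_4 = -\tfrac{3}{20}x_2^{3} + \tfrac{31}{40}x_2^{2} + \tfrac{24}{5}x_2 - \tfrac{217}{40} to the basis.

S(f_1,f_3): lcm = x_1^{2}x_2^{2}. S = \tfrac{5}{2}x_1^{2}x_2 + \tfrac{1}{2}x_1^{2} - \tfrac{14}{3}x_1x_2^{3} + 2x_1x_2 - 6x_1 - \tfrac{8}{3}x_2^{2} + \tfrac{25}{3}x_2.
  leading term x_1^{2}x_2: subtract (-\tfrac{5}{8}x_1x_2)·f_2 from \tfrac{5}{2}x_1^{2}x_2 + \tfrac{1}{2}x_1^{2} - \tfrac{14}{3}x_1x_2^{3} + 2x_1x_2 - 6x_1 - \tfrac{8}{3}x_2^{2} + \tfrac{25}{3}x_2 → \tfrac{1}{2}x_1^{2} - \tfrac{14}{3}x_1x_2^{3} - \tfrac{3}{8}x_1x_2^{2} + \tfrac{39}{8}x_1x_2 - 6x_1 - \tfrac{8}{3}x_2^{2} + \tfrac{25}{3}x_2
  leading term x_1^{2}: subtract (-\tfrac{1}{8}x_1)·f_2 from \tfrac{1}{2}x_1^{2} - \tfrac{14}{3}x_1x_2^{3} - \tfrac{3}{8}x_1x_2^{2} + \tfrac{39}{8}x_1x_2 - 6x_1 - \tfrac{8}{3}x_2^{2} + \tfrac{25}{3}x_2 → -\tfrac{14}{3}x_1x_2^{3} - \tfrac{3}{8}x_1x_2^{2} + \tfrac{24}{5}x_1x_2 - \tfrac{217}{40}x_1 - \tfrac{8}{3}x_2^{2} + \tfrac{25}{3}x_2
  leading term x_1x_2^{3}: subtract (\tfrac{7}{3}x_2)·f_1 from -\tfrac{14}{3}x_1x_2^{3} - \tfrac{3}{8}x_1x_2^{2} + \tfrac{24}{5}x_1x_2 - \tfrac{217}{40}x_1 - \tfrac{8}{3}x_2^{2} + \tfrac{25}{3}x_2 → \tfrac{271}{24}x_1x_2^{2} + \tfrac{107}{15}x_1x_2 - \tfrac{217}{40}x_1 + \tfrac{20}{3}x_2^{2} - \tfrac{59}{3}x_2
  leading term x_1x_2^{2}: subtract (-\tfrac{271}{48})·f_1 from \tfrac{271}{24}x_1x_2^{2} + \tfrac{107}{15}x_1x_2 - \tfrac{217}{40}x_1 + \tfrac{20}{3}x_2^{2} - \tfrac{59}{3}x_2 → -\tfrac{5063}{240}x_1x_2 - \tfrac{2657}{240}x_1 + \tfrac{20}{3}x_2^{2} - \tfrac{169}{4}x_2 + \tfrac{271}{4}
  leading term x_1x_2: subtract (\tfrac{5063}{960}x_2)·f_2 from -\tfrac{5063}{240}x_1x_2 - \tfrac{2657}{240}x_1 + \tfrac{20}{3}x_2^{2} - \tfrac{169}{4}x_2 + \tfrac{271}{4} → -\tfrac{2657}{240}x_1 + \tfrac{47189}{4800}x_2^{2} - \tfrac{319249}{4800}x_2 + \tfrac{271}{4}
  leading term x_1: subtract (\tfrac{2657}{960})·f_2 from -\tfrac{2657}{240}x_1 + \tfrac{47189}{4800}x_2^{2} - \tfrac{319249}{4800}x_2 + \tfrac{271}{4} → \tfrac{47189}{4800}x_2^{2} - \tfrac{155639}{2400}x_2 + \tfrac{264089}{4800}
  leading term x_2^{2}: no divisor's leading term divides it; move \tfrac{47189}{4800}x_2^{2} to the remainder.
  leading term x_2: no divisor's leading term divides it; move -\tfrac{155639}{2400}x_2 to the remainder.
  leading term 1: no divisor's leading term divides it; move \tfrac{264089}{4800} to the remainder.
  remainder \tfrac{47189}{4800}x_2^{2} - \tfrac{155639}{2400}x_2 + \tfrac{264089}{4800} ≠ 0; add h_5 = \tfrac{47189}{4800}x_2^{2} - \tfrac{155639}{2400}x_2 + \tfrac{264089}{4800} to the basis.

S(f_2,f_3): lcm = x_1^{2}x_2. S = -\tfrac{271}{60}x_1x_2^{2} - \tfrac{23}{20}x_1x_2 - \tfrac{8}{3}x_2 + \tfrac{25}{3}.
  leading term x_1x_2^{2}: subtract (\tfrac{271}{120})·f_1 from -\tfrac{271}{60}x_1x_2^{2} - \tfrac{23}{20}x_1x_2 - \tfrac{8}{3}x_2 + \tfrac{25}{3} → \tfrac{1217}{120}x_1x_2 + \tfrac{271}{120}x_1 + \tfrac{191}{30}x_2 - \tfrac{563}{30}
  leading term x_1x_2: subtract (-\tfrac{1217}{480}x_2)·f_2 from \tfrac{1217}{120}x_1x_2 + \tfrac{271}{120}x_1 + \tfrac{191}{30}x_2 - \tfrac{563}{30} → \tfrac{271}{120}x_1 - \tfrac{1217}{800}x_2^{2} + \tfrac{43271}{2400}x_2 - \tfrac{563}{30}
  leading term x_1: subtract (-\tfrac{271}{480})·f_2 from \tfrac{271}{120}x_1 - \tfrac{1217}{800}x_2^{2} + \tfrac{43271}{2400}x_2 - \tfrac{563}{30} → -\tfrac{1217}{800}x_2^{2} + \tfrac{21229}{1200}x_2 - \tfrac{38807}{2400}
  leading term x_2^{2}: subtract (-\tfrac{7302}{47189})·h_5 from -\tfrac{1217}{800}x_2^{2} + \tfrac{21229}{1200}x_2 - \tfrac{38807}{2400} → \tfrac{108384323}{14156700}x_2 - \tfrac{108384323}{14156700}
  leading term x_2: no divisor's leading term divides it; move \tfrac{108384323}{14156700}x_2 to the remainder.
  leading term 1: no divisor's leading term divides it; move -\tfrac{108384323}{14156700} to the remainder.
  remainder \tfrac{108384323}{14156700}x_2 - \tfrac{108384323}{14156700} ≠ 0; add h_6 = \tfrac{108384323}{14156700}x_2 - \tfrac{108384323}{14156700} to the basis.

The other S-polynomials (S(f_1,h_4), S(f_2,h_4), S(f_3,h_4), S(f_1,h_5), S(f_2,h_5), S(f_3,h_5), S(h_4,h_5), S(f_1,h_6), S(f_2,h_6), S(f_3,h_6), S(h_4,h_6), S(h_5,h_6)) all reduce to 0 modulo the current basis, so we have a Gröbner basis.
Inter-reduce: drop elements whose leading term is divisible by another's, tail-reduce, and make monic.
Reduced Gröbner basis: {x_1 - 1, x_2 - 1}.
Label its elements g_1 = x_1 - 1, g_2 = x_2 - 1.

Reduce p = -12x_1x_2^{2} + 2x_1x_2 + x_2 + 12 modulo G:
  leading term x_1x_2^{2}: subtract (-12x_2^{2})·g_1 from -12x_1x_2^{2} + 2x_1x_2 + x_2 + 12 → 2x_1x_2 - 12x_2^{2} + x_2 + 12
  leading term x_1x_2: subtract (2x_2)·g_1 from 2x_1x_2 - 12x_2^{2} + x_2 + 12 → -12x_2^{2} + 3x_2 + 12
  leading term x_2^{2}: subtract (-12x_2)·g_2 from -12x_2^{2} + 3x_2 + 12 → -9x_2 + 12
  leading term x_2: subtract (-9)·g_2 from -9x_2 + 12 → 3
  leading term 1: no divisor's leading term divides it; move 3 to the remainder.
  normal form = 3.
The normal form is nonzero, so p ∉ I. Since p minus its normal form lies in I, I + (p) = I + (r) where r = 3; decide whether this ideal is the whole ring.
Here r = 3 is a nonzero constant, hence a unit: 1 ∈ I + (p), the Gröbner basis of I + (p) is {1}, and the enlarged system has no common solution — adjoining p is inconsistent.

Adjoining -12x_1x_2^{2} + 2x_1x_2 + x_2 + 12 makes the ideal the whole ring: the system is inconsistent.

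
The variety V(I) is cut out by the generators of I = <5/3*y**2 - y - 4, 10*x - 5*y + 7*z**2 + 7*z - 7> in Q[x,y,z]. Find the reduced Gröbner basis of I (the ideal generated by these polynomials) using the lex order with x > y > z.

f_1 = 5/3*y**2 - y - 4, LT = y**2.
f_2 = 10*x - 5*y + 7*z**2 + 7*z - 7, LT = x.

The S-polynomials (S(f_1,f_2)) all reduce to 0 modulo the current basis, so we have a Gröbner basis.

G = {x - 1/2*y + 7/10*z**2 + 7/10*z - 7/10, y**2 - 3/5*y - 12/5}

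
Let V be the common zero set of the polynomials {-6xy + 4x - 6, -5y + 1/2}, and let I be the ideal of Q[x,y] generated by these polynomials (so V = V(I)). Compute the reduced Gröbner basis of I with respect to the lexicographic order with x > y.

G = {x - 30/17, y - 1/10}

f_1 = -6xy + 4x - 6, LT = xy.
f_2 = -5y + 1/2, LT = y.

S(f_1,f_2): lcm = xy. S = -17/30x + 1.
  leading term x: no divisor's leading term divides it; move -17/30x to the remainder.
  leading term 1: no divisor's leading term divides it; move 1 to the remainder.
  remainder -17/30x + 1 ≠ 0; add g_3 = -17/30x + 1 to the basis.

The other S-polynomials (S(f_1,g_3), S(f_2,g_3)) all reduce to 0 modulo the current basis, so we have a Gröbner basis.
Inter-reduce: drop elements whose leading term is divisible by another's, tail-reduce, and make monic.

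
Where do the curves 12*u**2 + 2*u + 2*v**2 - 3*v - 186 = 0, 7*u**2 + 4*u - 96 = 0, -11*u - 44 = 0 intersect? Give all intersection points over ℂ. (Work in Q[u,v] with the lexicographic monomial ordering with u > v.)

{(-4, -1/2), (-4, 2)}

Compute a lex Gröbner basis by Buchberger's algorithm.
f_1 = 12*u**2 + 2*u + 2*v**2 - 3*v - 186, LT = u**2.
f_2 = 7*u**2 + 4*u - 96, LT = u**2.
f_3 = -11*u - 44, LT = u.

S(f_1,f_2): lcm = u**2. S = -17/42*u + 1/6*v**2 - 1/4*v - 25/14.
  leading term u: subtract (17/462)·f_3 from -17/42*u + 1/6*v**2 - 1/4*v - 25/14 → 1/6*v**2 - 1/4*v - 1/6
  leading term v**2: no divisor's leading term divides it; move 1/6*v**2 to the remainder.
  leading term v: no divisor's leading term divides it; move -1/4*v to the remainder.
  leading term 1: no divisor's leading term divides it; move -1/6 to the remainder.
  remainder 1/6*v**2 - 1/4*v - 1/6 ≠ 0; add h_4 = 1/6*v**2 - 1/4*v - 1/6 to the basis.

S(f_1,f_3): lcm = u**2. S = -23/6*u + 1/6*v**2 - 1/4*v - 31/2.
  leading term u: subtract (23/66)·f_3 from -23/6*u + 1/6*v**2 - 1/4*v - 31/2 → 1/6*v**2 - 1/4*v - 1/6
  leading term v**2: subtract (1)·h_4 from 1/6*v**2 - 1/4*v - 1/6 → 0
  remainder 0.

S(f_2,f_3): lcm = u**2. S = -24/7*u - 96/7.
  leading term u: subtract (24/77)·f_3 from -24/7*u - 96/7 → 0
  remainder 0.

S(f_1,h_4): leading monomials are coprime, so the S-polynomial reduces to 0 (Buchberger's first criterion).
S(f_2,h_4): leading monomials are coprime, so the S-polynomial reduces to 0 (Buchberger's first criterion).
S(f_3,h_4): leading monomials are coprime, so the S-polynomial reduces to 0 (Buchberger's first criterion).
Every S-polynomial of the final basis reduces to 0, so we have a Gröbner basis.
Inter-reduce: drop elements whose leading term is divisible by another's, tail-reduce, and make monic.
Reduced Gröbner basis: {u + 4, v**2 - 3/2*v - 1}.

Since the basis is lex-ordered, v**2 - 3/2*v - 1 is univariate in v. Its roots are {-1/2, 2}. Back-substituting each root into the other basis elements fixes the other coordinates.
  v = -1/2: the earlier basis element becomes u + 4 = 0, giving u = -4 — point (-4, -1/2).
  v = 2: the earlier basis element becomes u + 4 = 0, giving u = -4 — point (-4, 2).
A lex Gröbner basis triangularizes the system, enabling back-substitution.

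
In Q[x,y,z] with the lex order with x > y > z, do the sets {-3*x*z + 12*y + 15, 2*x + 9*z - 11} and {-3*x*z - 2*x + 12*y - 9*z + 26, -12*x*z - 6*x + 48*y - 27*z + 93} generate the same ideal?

Since reduced Gröbner bases are canonical representatives of ideals under a given ordering, it suffices to compute and compare them.
Buchberger on the first generating set:
f_1 = -3*x*z + 12*y + 15, LT = x*z.
f_2 = 2*x + 9*z - 11, LT = x.

S(f_1,f_2): lcm = x*z. S = -4*y - 9/2*z**2 + 11/2*z - 5.
  reduce S modulo (f_1, f_2):
  remainder -4*y - 9/2*z**2 + 11/2*z - 5 ≠ 0; add g_3 = -4*y - 9/2*z**2 + 11/2*z - 5 to the basis.

The other S-polynomials (S(f_1,g_3), S(f_2,g_3)) all reduce to 0 modulo the current basis, so we have a Gröbner basis.
Inter-reduce: drop elements whose leading term is divisible by another's, tail-reduce, and make monic.
Reduced Gröbner basis: {x + 9/2*z - 11/2, y + 9/8*z**2 - 11/8*z + 5/4}.

Buchberger on the second generating set:
h_1 = -3*x*z - 2*x + 12*y - 9*z + 26, LT = x*z.
h_2 = -12*x*z - 6*x + 48*y - 27*z + 93, LT = x*z.

S(h_1,h_2): lcm = x*z. S = 1/6*x + 3/4*z - 11/12.
  reduce S modulo (h_1, h_2):
  remainder 1/6*x + 3/4*z - 11/12 ≠ 0; add k_3 = 1/6*x + 3/4*z - 11/12 to the basis.

S(h_1,k_3): lcm = x*z. S = 2/3*x - 4*y - 9/2*z**2 + 17/2*z - 26/3.
  reduce S modulo (h_1, h_2, k_3):
  remainder -4*y - 9/2*z**2 + 11/2*z - 5 ≠ 0; add k_4 = -4*y - 9/2*z**2 + 11/2*z - 5 to the basis.

The other S-polynomials (S(h_2,k_3), S(h_1,k_4), S(h_2,k_4), S(k_3,k_4)) all reduce to 0 modulo the current basis, so we have a Gröbner basis.
Inter-reduce: drop elements whose leading term is divisible by another's, tail-reduce, and make monic.
Reduced Gröbner basis: {x + 9/2*z - 11/2, y + 9/8*z**2 - 11/8*z + 5/4}.

Same reduced basis, so the two generating sets span the same ideal.
The choice of monomial ordering does not affect the verdict — as long as both bases are computed under the same ordering, their equality decides ideal equality.

Yes, the ideals are equal.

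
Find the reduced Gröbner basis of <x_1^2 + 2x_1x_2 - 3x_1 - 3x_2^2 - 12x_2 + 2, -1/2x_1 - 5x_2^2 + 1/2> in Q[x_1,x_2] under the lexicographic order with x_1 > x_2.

f_1 = x_1^2 + 2x_1x_2 - 3x_1 - 3x_2^2 - 12x_2 + 2, LT = x_1^2.
f_2 = -1/2x_1 - 5x_2^2 + 1/2, LT = x_1.

S(f_1,f_2): lcm = x_1^2. S = -10x_1x_2^2 + 2x_1x_2 - 2x_1 - 3x_2^2 - 12x_2 + 2.
  leading term x_1x_2^2: subtract (20x_2^2)·f_2 from -10x_1x_2^2 + 2x_1x_2 - 2x_1 - 3x_2^2 - 12x_2 + 2 → 2x_1x_2 - 2x_1 + 100x_2^4 - 13x_2^2 - 12x_2 + 2
  leading term x_1x_2: subtract (-4x_2)·f_2 from 2x_1x_2 - 2x_1 + 100x_2^4 - 13x_2^2 - 12x_2 + 2 → -2x_1 + 100x_2^4 - 20x_2^3 - 13x_2^2 - 10x_2 + 2
  leading term x_1: subtract (4)·f_2 from -2x_1 + 100x_2^4 - 20x_2^3 - 13x_2^2 - 10x_2 + 2 → 100x_2^4 - 20x_2^3 + 7x_2^2 - 10x_2
  leading term x_2^4: no divisor's leading term divides it; move 100x_2^4 to the remainder.
  leading term x_2^3: no divisor's leading term divides it; move -20x_2^3 to the remainder.
  leading term x_2^2: no divisor's leading term divides it; move 7x_2^2 to the remainder.
  leading term x_2: no divisor's leading term divides it; move -10x_2 to the remainder.
  remainder 100x_2^4 - 20x_2^3 + 7x_2^2 - 10x_2 ≠ 0; add g_3 = 100x_2^4 - 20x_2^3 + 7x_2^2 - 10x_2 to the basis.

The other S-polynomials (S(f_1,g_3), S(f_2,g_3)) all reduce to 0 modulo the current basis, so we have a Gröbner basis.
Inter-reduce: drop elements whose leading term is divisible by another's, tail-reduce, and make monic.

G = {x_1 + 10x_2^2 - 1, x_2^4 - 1/5x_2^3 + 7/100x_2^2 - 1/10x_2}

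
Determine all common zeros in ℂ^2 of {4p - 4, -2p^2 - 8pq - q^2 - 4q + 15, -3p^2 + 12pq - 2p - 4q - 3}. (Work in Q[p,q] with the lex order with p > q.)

{(1, 1)}

Compute a lex Gröbner basis by Buchberger's algorithm.
f_1 = 4p - 4, LT = p.
f_2 = -2p^2 - 8pq - q^2 - 4q + 15, LT = p^2.
f_3 = -3p^2 + 12pq - 2p - 4q - 3, LT = p^2.

S(f_1,f_2): lcm = p^2. S = -4pq - p - 1/2q^2 - 2q + 15/2.
  reduce S modulo (f_1, f_2, f_3):
  remainder -1/2q^2 - 6q + 13/2 ≠ 0; add h_4 = -1/2q^2 - 6q + 13/2 to the basis.

S(f_1,f_3): lcm = p^2. S = 4pq - 5/3p - 4/3q - 1.
  reduce S modulo (f_1, f_2, f_3, h_4):
  remainder 8/3q - 8/3 ≠ 0; add h_5 = 8/3q - 8/3 to the basis.

The other S-polynomials (S(f_2,f_3), S(f_1,h_4), S(f_2,h_4), S(f_3,h_4), S(f_1,h_5), S(f_2,h_5), S(f_3,h_5), S(h_4,h_5)) all reduce to 0 modulo the current basis, so we have a Gröbner basis.
Inter-reduce: drop elements whose leading term is divisible by another's, tail-reduce, and make monic.
Reduced Gröbner basis: {p - 1, q - 1}.

Elimination: the polynomial q - 1 lies in the elimination ideal for q, so q ∈ {1}. For each such q, the remaining basis elements (now univariate) give the rest of the solution.
  q = 1: the earlier basis element becomes p - 1 = 0, giving p = 1 — point (1, 1).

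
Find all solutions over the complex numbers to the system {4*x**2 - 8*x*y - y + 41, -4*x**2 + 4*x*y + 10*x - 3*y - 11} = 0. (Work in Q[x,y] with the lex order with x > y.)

{(1, 5), (3/2 + sqrt(170)/4, -5/14 + 2*sqrt(170)/7), (3/2 - sqrt(170)/4, -2*sqrt(170)/7 - 5/14)}

Compute a lex Gröbner basis by Buchberger's algorithm.
f_1 = 4*x**2 - 8*x*y - y + 41, LT = x**2.
f_2 = -4*x**2 + 4*x*y + 10*x - 3*y - 11, LT = x**2.

S(f_1,f_2): lcm = x**2. S = -x*y + 5/2*x - y + 15/2.
  leading term x*y: no divisor's leading term divides it; move -x*y to the remainder.
  leading term x: no divisor's leading term divides it; move 5/2*x to the remainder.
  leading term y: no divisor's leading term divides it; move -y to the remainder.
  leading term 1: no divisor's leading term divides it; move 15/2 to the remainder.
  remainder -x*y + 5/2*x - y + 15/2 ≠ 0; add h_3 = -x*y + 5/2*x - y + 15/2 to the basis.

S(f_1,h_3): lcm = x**2*y. S = 5/2*x**2 - 2*x*y**2 - x*y + 15/2*x - 1/4*y**2 + 41/4*y.
  leading term x**2: subtract (5/8)·f_1 from 5/2*x**2 - 2*x*y**2 - x*y + 15/2*x - 1/4*y**2 + 41/4*y → -2*x*y**2 + 4*x*y + 15/2*x - 1/4*y**2 + 87/8*y - 205/8
  leading term x*y**2: subtract (2*y)·h_3 from -2*x*y**2 + 4*x*y + 15/2*x - 1/4*y**2 + 87/8*y - 205/8 → -x*y + 15/2*x + 7/4*y**2 - 33/8*y - 205/8
  leading term x*y: subtract (1)·h_3 from -x*y + 15/2*x + 7/4*y**2 - 33/8*y - 205/8 → 5*x + 7/4*y**2 - 25/8*y - 265/8
  leading term x: no divisor's leading term divides it; move 5*x to the remainder.
  leading term y**2: no divisor's leading term divides it; move 7/4*y**2 to the remainder.
  leading term y: no divisor's leading term divides it; move -25/8*y to the remainder.
  leading term 1: no divisor's leading term divides it; move -265/8 to the remainder.
  remainder 5*x + 7/4*y**2 - 25/8*y - 265/8 ≠ 0; add h_4 = 5*x + 7/4*y**2 - 25/8*y - 265/8 to the basis.

S(h_3,h_4): lcm = x*y. S = -5/2*x - 7/20*y**3 + 5/8*y**2 + 61/8*y - 15/2.
  leading term x: subtract (-1/2)·h_4 from -5/2*x - 7/20*y**3 + 5/8*y**2 + 61/8*y - 15/2 → -7/20*y**3 + 3/2*y**2 + 97/16*y - 385/16
  leading term y**3: no divisor's leading term divides it; move -7/20*y**3 to the remainder.
  leading term y**2: no divisor's leading term divides it; move 3/2*y**2 to the remainder.
  leading term y: no divisor's leading term divides it; move 97/16*y to the remainder.
  leading term 1: no divisor's leading term divides it; move -385/16 to the remainder.
  remainder -7/20*y**3 + 3/2*y**2 + 97/16*y - 385/16 ≠ 0; add h_5 = -7/20*y**3 + 3/2*y**2 + 97/16*y - 385/16 to the basis.

The other S-polynomials (S(f_2,h_3), S(f_1,h_4), S(f_2,h_4), S(f_1,h_5), S(f_2,h_5), S(h_3,h_5), S(h_4,h_5)) all reduce to 0 modulo the current basis, so we have a Gröbner basis.
Inter-reduce: drop elements whose leading term is divisible by another's, tail-reduce, and make monic.
Reduced Gröbner basis: {x + 7/20*y**2 - 5/8*y - 53/8, y**3 - 30/7*y**2 - 485/28*y + 275/4}.

From the last basis element, y**3 - 30/7*y**2 - 485/28*y + 275/4 = 0, so y takes values in {5, -5/14 + 2*sqrt(170)/7, -2*sqrt(170)/7 - 5/14}. Each choice, substituted upward through the basis, yields the corresponding point(s) of the solution set.
  y = 5: the earlier basis element becomes x - 1 = 0, giving x = 1 — point (1, 5).
  y = -5/14 + 2*sqrt(170)/7: the earlier basis element becomes x - sqrt(170)/4 - 3/2 = 0, giving x = 3/2 + sqrt(170)/4 — point (3/2 + sqrt(170)/4, -5/14 + 2*sqrt(170)/7).
  y = -2*sqrt(170)/7 - 5/14: the earlier basis element becomes x - 3/2 + sqrt(170)/4 = 0, giving x = 3/2 - sqrt(170)/4 — point (3/2 - sqrt(170)/4, -2*sqrt(170)/7 - 5/14).
Each listed point satisfies every original equation (direct substitution).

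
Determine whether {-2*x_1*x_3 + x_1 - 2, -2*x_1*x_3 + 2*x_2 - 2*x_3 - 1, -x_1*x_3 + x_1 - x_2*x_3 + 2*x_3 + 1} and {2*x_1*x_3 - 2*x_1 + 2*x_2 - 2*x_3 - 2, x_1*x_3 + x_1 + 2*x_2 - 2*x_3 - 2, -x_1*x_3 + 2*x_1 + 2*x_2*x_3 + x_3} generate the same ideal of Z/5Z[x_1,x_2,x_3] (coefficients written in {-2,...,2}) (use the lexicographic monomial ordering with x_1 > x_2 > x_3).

For a fixed monomial order, each ideal has a unique reduced Gröbner basis; comparing bases decides equality.
Buchberger on the first generating set:
f_1 = -2*x_1*x_3 + x_1 - 2, LT = x_1*x_3.
f_2 = -2*x_1*x_3 + 2*x_2 - 2*x_3 - 1, LT = x_1*x_3.
f_3 = -x_1*x_3 + x_1 - x_2*x_3 + 2*x_3 + 1, LT = x_1*x_3.

S(f_1,f_2): lcm = x_1*x_3. S = 2*x_1 + x_2 - x_3 - 2.
  reduce S modulo (f_1, f_2, f_3):
  remainder 2*x_1 + x_2 - x_3 - 2 ≠ 0; add g_4 = 2*x_1 + x_2 - x_3 - 2 to the basis.

S(f_1,f_3): lcm = x_1*x_3. S = -2*x_1 - x_2*x_3 + 2*x_3 + 2.
  reduce S modulo (f_1, f_2, f_3, g_4):
  remainder -x_2*x_3 + x_2 + x_3 ≠ 0; add g_5 = -x_2*x_3 + x_2 + x_3 to the basis.

S(f_1,g_4): lcm = x_1*x_3. S = 2*x_1 + 2*x_2*x_3 - 2*x_3**2 + x_3 + 1.
  reduce S modulo (f_1, f_2, f_3, g_4, g_5):
  remainder x_2 - 2*x_3**2 - x_3 - 2 ≠ 0; add g_6 = x_2 - 2*x_3**2 - x_3 - 2 to the basis.

S(g_5,g_6): lcm = x_2*x_3. S = -x_2 + 2*x_3**3 + x_3**2 + x_3.
  reduce S modulo (f_1, f_2, f_3, g_4, g_5, g_6):
  remainder 2*x_3**3 - x_3**2 - 2 ≠ 0; add g_7 = 2*x_3**3 - x_3**2 - 2 to the basis.

The other S-polynomials (S(f_2,f_3), S(f_2,g_4), S(f_3,g_4), S(f_1,g_5), S(f_2,g_5), S(f_3,g_5), S(g_4,g_5), S(f_1,g_6), S(f_2,g_6), S(f_3,g_6), S(g_4,g_6), S(f_1,g_7), S(f_2,g_7), S(f_3,g_7), S(g_4,g_7), S(g_5,g_7), S(g_6,g_7)) all reduce to 0 modulo the current basis, so we have a Gröbner basis.
Inter-reduce: drop elements whose leading term is divisible by another's, tail-reduce, and make monic.
Reduced Gröbner basis: {x_1 + x_3**2, x_2 - 2*x_3**2 - x_3 - 2, x_3**3 + 2*x_3**2 - 1}.

Buchberger on the second generating set:
h_1 = 2*x_1*x_3 - 2*x_1 + 2*x_2 - 2*x_3 - 2, LT = x_1*x_3.
h_2 = x_1*x_3 + x_1 + 2*x_2 - 2*x_3 - 2, LT = x_1*x_3.
h_3 = -x_1*x_3 + 2*x_1 + 2*x_2*x_3 + x_3, LT = x_1*x_3.

S(h_1,h_2): lcm = x_1*x_3. S = -2*x_1 - x_2 + x_3 + 1.
  reduce S modulo (h_1, h_2, h_3):
  remainder -2*x_1 - x_2 + x_3 + 1 ≠ 0; add k_4 = -2*x_1 - x_2 + x_3 + 1 to the basis.

S(h_1,h_3): lcm = x_1*x_3. S = x_1 + 2*x_2*x_3 + x_2 - 1.
  reduce S modulo (h_1, h_2, h_3, k_4):
  remainder 2*x_2*x_3 - 2*x_2 - 2*x_3 + 2 ≠ 0; add k_5 = 2*x_2*x_3 - 2*x_2 - 2*x_3 + 2 to the basis.

S(h_1,k_4): lcm = x_1*x_3. S = -x_1 + 2*x_2*x_3 + x_2 - 2*x_3**2 + 2*x_3 - 1.
  reduce S modulo (h_1, h_2, h_3, k_4, k_5):
  remainder x_2 - 2*x_3**2 + x_3 - 1 ≠ 0; add k_6 = x_2 - 2*x_3**2 + x_3 - 1 to the basis.

S(k_5,k_6): lcm = x_2*x_3. S = -x_2 + 2*x_3**3 - x_3**2 + 1.
  reduce S modulo (h_1, h_2, h_3, k_4, k_5, k_6):
  remainder 2*x_3**3 + 2*x_3**2 + x_3 ≠ 0; add k_7 = 2*x_3**3 + 2*x_3**2 + x_3 to the basis.

The other S-polynomials (S(h_2,h_3), S(h_2,k_4), S(h_3,k_4), S(h_1,k_5), S(h_2,k_5), S(h_3,k_5), S(k_4,k_5), S(h_1,k_6), S(h_2,k_6), S(h_3,k_6), S(k_4,k_6), S(h_1,k_7), S(h_2,k_7), S(h_3,k_7), S(k_4,k_7), S(k_5,k_7), S(k_6,k_7)) all reduce to 0 modulo the current basis, so we have a Gröbner basis.
Inter-reduce: drop elements whose leading term is divisible by another's, tail-reduce, and make monic.
Reduced Gröbner basis: {x_1 + x_3**2 - x_3, x_2 - 2*x_3**2 + x_3 - 1, x_3**3 + x_3**2 - 2*x_3}.

Since the reduced bases disagree, the two ideals are not the same.

No, the ideals differ.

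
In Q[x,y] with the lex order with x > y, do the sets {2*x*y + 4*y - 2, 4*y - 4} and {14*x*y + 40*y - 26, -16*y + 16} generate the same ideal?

Yes, the ideals are equal.

For a fixed monomial order, each ideal has a unique reduced Gröbner basis; comparing bases decides equality.
Buchberger on the first generating set:
f_1 = 2*x*y + 4*y - 2, LT = x*y.
f_2 = 4*y - 4, LT = y.

S(f_1,f_2): lcm = x*y. S = x + 2*y - 1.
  reduce S modulo (f_1, f_2):
  remainder x + 1 ≠ 0; add g_3 = x + 1 to the basis.

The other S-polynomials (S(f_1,g_3), S(f_2,g_3)) all reduce to 0 modulo the current basis, so we have a Gröbner basis.
Inter-reduce: drop elements whose leading term is divisible by another's, tail-reduce, and make monic.
Reduced Gröbner basis: {x + 1, y - 1}.

Buchberger on the second generating set:
h_1 = 14*x*y + 40*y - 26, LT = x*y.
h_2 = -16*y + 16, LT = y.

S(h_1,h_2): lcm = x*y. S = x + 20/7*y - 13/7.
  reduce S modulo (h_1, h_2):
  remainder x + 1 ≠ 0; add k_3 = x + 1 to the basis.

The other S-polynomials (S(h_1,k_3), S(h_2,k_3)) all reduce to 0 modulo the current basis, so we have a Gröbner basis.
Inter-reduce: drop elements whose leading term is divisible by another's, tail-reduce, and make monic.
Reduced Gröbner basis: {x + 1, y - 1}.

These coincide, so the ideals are equal.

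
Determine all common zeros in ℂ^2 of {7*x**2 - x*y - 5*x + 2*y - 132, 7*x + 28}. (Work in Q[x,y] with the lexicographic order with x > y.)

Compute a lex Gröbner basis by Buchberger's algorithm.
f_1 = 7*x**2 - x*y - 5*x + 2*y - 132, LT = x**2.
f_2 = 7*x + 28, LT = x.

S(f_1,f_2): lcm = x**2. S = -1/7*x*y - 33/7*x + 2/7*y - 132/7.
  reduce S modulo (f_1, f_2):
  remainder 6/7*y ≠ 0; add h_3 = 6/7*y to the basis.

The other S-polynomials (S(f_1,h_3), S(f_2,h_3)) all reduce to 0 modulo the current basis, so we have a Gröbner basis.
Inter-reduce: drop elements whose leading term is divisible by another's, tail-reduce, and make monic.
Reduced Gröbner basis: {x + 4, y}.

A lex Gröbner basis eliminates variables successively. Here y depends only on y, with roots {0}; lifting each root through the earlier basis elements recovers the full solutions.
  y = 0: the earlier basis element becomes x + 4 = 0, giving x = -4 — point (-4, 0).
Zero-dimensionality of the ideal guarantees finitely many solutions over ℂ.

{(-4, 0)}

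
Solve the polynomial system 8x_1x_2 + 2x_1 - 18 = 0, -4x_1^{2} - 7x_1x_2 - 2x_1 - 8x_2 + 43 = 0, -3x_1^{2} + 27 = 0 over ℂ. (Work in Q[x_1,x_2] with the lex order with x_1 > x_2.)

Compute a lex Gröbner basis by Buchberger's algorithm.
f_1 = 8x_1x_2 + 2x_1 - 18, LT = x_1x_2.
f_2 = -4x_1^{2} - 7x_1x_2 - 2x_1 - 8x_2 + 43, LT = x_1^{2}.
f_3 = -3x_1^{2} + 27, LT = x_1^{2}.

S(f_1,f_2): lcm = x_1^{2}x_2. S = \tfrac{1}{4}x_1^{2} - \tfrac{7}{4}x_1x_2^{2} - \tfrac{1}{2}x_1x_2 - \tfrac{9}{4}x_1 - 2x_2^{2} + \tfrac{43}{4}x_2.
  reduce S modulo (f_1, f_2, f_3):
  remainder -\tfrac{9}{4}x_1 - 2x_2^{2} + \tfrac{101}{16}x_2 + \tfrac{25}{16} ≠ 0; add h_4 = -\tfrac{9}{4}x_1 - 2x_2^{2} + \tfrac{101}{16}x_2 + \tfrac{25}{16} to the basis.

S(f_1,f_3): lcm = x_1^{2}x_2. S = \tfrac{1}{4}x_1^{2} - \tfrac{9}{4}x_1 + 9x_2.
  reduce S modulo (f_1, f_2, f_3, h_4):
  remainder \tfrac{145}{72}x_2^{2} + \tfrac{4939}{2304}x_2 + \tfrac{299}{2304} ≠ 0; add h_5 = \tfrac{145}{72}x_2^{2} + \tfrac{4939}{2304}x_2 + \tfrac{299}{2304} to the basis.

S(f_2,f_3): lcm = x_1^{2}. S = \tfrac{7}{4}x_1x_2 + \tfrac{1}{2}x_1 + 2x_2 - \tfrac{7}{4}.
  reduce S modulo (f_1, f_2, f_3, h_4, h_5):
  remainder \tfrac{324}{145}x_2 + \tfrac{324}{145} ≠ 0; add h_6 = \tfrac{324}{145}x_2 + \tfrac{324}{145} to the basis.

The other S-polynomials (S(f_1,h_4), S(f_2,h_4), S(f_3,h_4), S(f_1,h_5), S(f_2,h_5), S(f_3,h_5), S(h_4,h_5), S(f_1,h_6), S(f_2,h_6), S(f_3,h_6), S(h_4,h_6), S(h_5,h_6)) all reduce to 0 modulo the current basis, so we have a Gröbner basis.
Inter-reduce: drop elements whose leading term is divisible by another's, tail-reduce, and make monic.
Reduced Gröbner basis: {x_1 + 3, x_2 + 1}.

From the last basis element, x_2 + 1 = 0, so x_2 takes values in {-1}. Each choice, substituted upward through the basis, yields the corresponding point(s) of the solution set.
  x_2 = -1: the earlier basis element becomes x_1 + 3 = 0, giving x_1 = -3 — point (-3, -1).

{(-3, -1)}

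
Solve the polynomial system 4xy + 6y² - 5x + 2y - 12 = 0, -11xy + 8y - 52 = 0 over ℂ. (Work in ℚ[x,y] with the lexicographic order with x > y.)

{(-4, 1), (-2*sqrt(5190)/55 - 4/11, -10/11 + sqrt(5190)/33), (-4/11 + 2*sqrt(5190)/55, -sqrt(5190)/33 - 10/11)}

Compute a lex Gröbner basis by Buchberger's algorithm.
f_1 = 4xy - 5x + 6y² + 2y - 12, LT = xy.
f_2 = -11xy + 8y - 52, LT = xy.

S(f_1,f_2): lcm = xy. S = -5/4x + 3/2y² + 27/22y - 85/11.
  leading term x: no divisor's leading term divides it; move -5/4x to the remainder.
  leading term y²: no divisor's leading term divides it; move 3/2y² to the remainder.
  leading term y: no divisor's leading term divides it; move 27/22y to the remainder.
  leading term 1: no divisor's leading term divides it; move -85/11 to the remainder.
  remainder -5/4x + 3/2y² + 27/22y - 85/11 ≠ 0; add h_3 = -5/4x + 3/2y² + 27/22y - 85/11 to the basis.

S(f_1,h_3): lcm = xy. S = -5/4x + 6/5y³ + 273/110y² - 125/22y - 3.
  leading term x: subtract (1)·h_3 from -5/4x + 6/5y³ + 273/110y² - 125/22y - 3 → 6/5y³ + 54/55y² - 76/11y + 52/11
  leading term y³: no divisor's leading term divides it; move 6/5y³ to the remainder.
  leading term y²: no divisor's leading term divides it; move 54/55y² to the remainder.
  leading term y: no divisor's leading term divides it; move -76/11y to the remainder.
  leading term 1: no divisor's leading term divides it; move 52/11 to the remainder.
  remainder 6/5y³ + 54/55y² - 76/11y + 52/11 ≠ 0; add h_4 = 6/5y³ + 54/55y² - 76/11y + 52/11 to the basis.

The other S-polynomials (S(f_2,h_3), S(f_1,h_4), S(f_2,h_4), S(h_3,h_4)) all reduce to 0 modulo the current basis, so we have a Gröbner basis.
Inter-reduce: drop elements whose leading term is divisible by another's, tail-reduce, and make monic.
Reduced Gröbner basis: {x - 6/5y² - 54/55y + 68/11, y³ + 9/11y² - 190/33y + 130/33}.

Elimination: the polynomial y³ + 9/11y² - 190/33y + 130/33 lies in the elimination ideal for y, so y ∈ {1, -10/11 + sqrt(5190)/33, -sqrt(5190)/33 - 10/11}. For each such y, the remaining basis elements (now univariate) give the rest of the solution.
  y = 1: the earlier basis element becomes x + 4 = 0, giving x = -4 — point (-4, 1).
  y = -10/11 + sqrt(5190)/33: the earlier basis element becomes x + 4/11 + 2*sqrt(5190)/55 = 0, giving x = -2*sqrt(5190)/55 - 4/11 — point (-2*sqrt(5190)/55 - 4/11, -10/11 + sqrt(5190)/33).
  y = -sqrt(5190)/33 - 10/11: the earlier basis element becomes x - 2*sqrt(5190)/55 + 4/11 = 0, giving x = -4/11 + 2*sqrt(5190)/55 — point (-4/11 + 2*sqrt(5190)/55, -sqrt(5190)/33 - 10/11).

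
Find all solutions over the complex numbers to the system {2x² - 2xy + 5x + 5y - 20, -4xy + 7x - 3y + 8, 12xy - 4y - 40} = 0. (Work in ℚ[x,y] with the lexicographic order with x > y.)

Compute a lex Gröbner basis by Buchberger's algorithm.
f_1 = 2x² - 2xy + 5x + 5y - 20, LT = x².
f_2 = -4xy + 7x - 3y + 8, LT = xy.
f_3 = 12xy - 4y - 40, LT = xy.

S(f_1,f_2): lcm = x²y. S = 7/4x² - xy² + 7/4xy + 2x + 5/2y² - 10y.
  leading term x²: subtract (⅞)·f_1 from 7/4x² - xy² + 7/4xy + 2x + 5/2y² - 10y → -xy² + 7/2xy - 19/8x + 5/2y² - 115/8y + 35/2
  leading term xy²: subtract (¼y)·f_2 from -xy² + 7/2xy - 19/8x + 5/2y² - 115/8y + 35/2 → 7/4xy - 19/8x + 13/4y² - 131/8y + 35/2
  leading term xy: subtract (-7/16)·f_2 from 7/4xy - 19/8x + 13/4y² - 131/8y + 35/2 → 11/16x + 13/4y² - 283/16y + 21
  leading term x: no divisor's leading term divides it; move 11/16x to the remainder.
  leading term y²: no divisor's leading term divides it; move 13/4y² to the remainder.
  leading term y: no divisor's leading term divides it; move -283/16y to the remainder.
  leading term 1: no divisor's leading term divides it; move 21 to the remainder.
  remainder 11/16x + 13/4y² - 283/16y + 21 ≠ 0; add h_4 = 11/16x + 13/4y² - 283/16y + 21 to the basis.

S(f_1,f_3): lcm = x²y. S = -xy² + 17/6xy + 10/3x + 5/2y² - 10y.
  leading term xy²: subtract (¼y)·f_2 from -xy² + 17/6xy + 10/3x + 5/2y² - 10y → 13/12xy + 10/3x + 13/4y² - 12y
  leading term xy: subtract (-13/48)·f_2 from 13/12xy + 10/3x + 13/4y² - 12y → 251/48x + 13/4y² - 205/16y + 13/6
  leading term x: subtract (251/33)·h_4 from 251/48x + 13/4y² - 205/16y + 13/6 → -1417/66y² + 16067/132y - 10399/66
  leading term y²: no divisor's leading term divides it; move -1417/66y² to the remainder.
  leading term y: no divisor's leading term divides it; move 16067/132y to the remainder.
  leading term 1: no divisor's leading term divides it; move -10399/66 to the remainder.
  remainder -1417/66y² + 16067/132y - 10399/66 ≠ 0; add h_5 = -1417/66y² + 16067/132y - 10399/66 to the basis.

S(f_2,f_3): lcm = xy. S = -7/4x + 13/12y + 4/3.
  leading term x: subtract (-28/11)·h_4 from -7/4x + 13/12y + 4/3 → 91/11y² - 1450/33y + 1808/33
  leading term y²: subtract (-42/109)·h_5 from 91/11y² - 1450/33y + 1808/33 → 1937/654y - 1937/327
  leading term y: no divisor's leading term divides it; move 1937/654y to the remainder.
  leading term 1: no divisor's leading term divides it; move -1937/327 to the remainder.
  remainder 1937/654y - 1937/327 ≠ 0; add h_6 = 1937/654y - 1937/327 to the basis.

S(f_1,h_4): lcm = x². S = -52/11xy² + 272/11xy - 617/22x + 5/2y - 10.
  leading term xy²: subtract (13/11y)·f_2 from -52/11xy² + 272/11xy - 617/22x + 5/2y - 10 → 181/11xy - 617/22x + 39/11y² - 153/22y - 10
  leading term xy: subtract (-181/44)·f_2 from 181/11xy - 617/22x + 39/11y² - 153/22y - 10 → ¾x + 39/11y² - 849/44y + 252/11
  leading term x: subtract (12/11)·h_4 from ¾x + 39/11y² - 849/44y + 252/11 → 0
  remainder 0.

S(f_2,h_4): lcm = xy. S = -7/4x - 52/11y³ + 283/11y² - 1311/44y - 2.
  leading term x: subtract (-28/11)·h_4 from -7/4x - 52/11y³ + 283/11y² - 1311/44y - 2 → -52/11y³ + 34y² - 823/11y + 566/11
  leading term y³: subtract (24/109y)·h_5 from -52/11y³ + 34y² - 823/11y + 566/11 → 8632/1199y² - 48111/1199y + 566/11
  leading term y²: subtract (-3984/11881)·h_5 from 8632/1199y² - 48111/1199y + 566/11 → 8195/11881y - 16390/11881
  leading term y: subtract (330/1417)·h_6 from 8195/11881y - 16390/11881 → 0
  remainder 0.

S(f_3,h_4): lcm = xy. S = -52/11y³ + 283/11y² - 1019/33y - 10/3.
  leading term y³: subtract (24/109y)·h_5 from -52/11y³ + 283/11y² - 1019/33y - 10/3 → -117/109y² + 1247/327y - 10/3
  leading term y²: subtract (594/11881)·h_5 from -117/109y² + 1247/327y - 10/3 → -161963/71286y + 161963/35643
  leading term y: subtract (-1087/1417)·h_6 from -161963/71286y + 161963/35643 → 0
  remainder 0.

S(f_1,h_5): leading monomials are coprime, so the S-polynomial reduces to 0 (Buchberger's first criterion).
S(f_2,h_5): lcm = xy². S = 22215/5668xy - 10399/1417x + ¾y² - 2y.
  leading term xy: subtract (-22215/22672)·f_2 from 22215/5668xy - 10399/1417x + ¾y² - 2y → -10879/22672x + ¾y² - 111989/22672y + 22215/2834
  leading term x: subtract (-989/1417)·h_4 from -10879/22672x + ¾y² - 111989/22672y + 22215/2834 → 329/109y² - 97969/5668y + 63753/2834
  leading term y²: subtract (-21714/154453)·h_5 from 329/109y² - 97969/5668y + 63753/2834 → -8195/47524y + 8195/23762
  leading term y: subtract (-165/2834)·h_6 from -8195/47524y + 8195/23762 → 0
  remainder 0.

S(f_3,h_5): lcm = xy². S = 16067/2834xy - 10399/1417x - ⅓y² - 10/3y.
  leading term xy: subtract (-16067/11336)·f_2 from 16067/2834xy - 10399/1417x - ⅓y² - 10/3y → 29277/11336x - ⅓y² - 257963/34008y + 16067/1417
  leading term x: subtract (58554/15587)·h_4 from 29277/11336x - ⅓y² - 257963/34008y + 16067/1417 → -90229/7194y² + 5504645/93522y - 1052897/15587
  leading term y²: subtract (90229/154453)·h_5 from -90229/7194y² + 5504645/93522y - 1052897/15587 → -1746131/142572y + 1746131/71286
  leading term y: subtract (-11719/2834)·h_6 from -1746131/142572y + 1746131/71286 → 0
  remainder 0.

S(h_4,h_5): leading monomials are coprime, so the S-polynomial reduces to 0 (Buchberger's first criterion).
S(f_1,h_6): leading monomials are coprime, so the S-polynomial reduces to 0 (Buchberger's first criterion).
S(f_2,h_6): lcm = xy. S = ¼x + ¾y - 2.
  leading term x: subtract (4/11)·h_4 from ¼x + ¾y - 2 → -13/11y² + 79/11y - 106/11
  leading term y²: subtract (6/109)·h_5 from -13/11y² + 79/11y - 106/11 → 105/218y - 105/109
  leading term y: subtract (315/1937)·h_6 from 105/218y - 105/109 → 0
  remainder 0.

S(f_3,h_6): lcm = xy. S = 2x - ⅓y - 10/3.
  leading term x: subtract (32/11)·h_4 from 2x - ⅓y - 10/3 → -104/11y² + 1687/33y - 2126/33
  leading term y²: subtract (48/109)·h_5 from -104/11y² + 1687/33y - 2126/33 → -811/327y + 1622/327
  leading term y: subtract (-1622/1937)·h_6 from -811/327y + 1622/327 → 0
  remainder 0.

S(h_4,h_6): leading monomials are coprime, so the S-polynomial reduces to 0 (Buchberger's first criterion).
S(h_5,h_6): lcm = y². S = -10399/2834y + 10399/1417.
  leading term y: subtract (-31197/25181)·h_6 from -10399/2834y + 10399/1417 → 0
  remainder 0.

Every S-polynomial of the final basis reduces to 0, so we have a Gröbner basis.
Inter-reduce: drop elements whose leading term is divisible by another's, tail-reduce, and make monic.
Reduced Gröbner basis: {x - 2, y - 2}.

Since the basis is lex-ordered, y - 2 is univariate in y. Its roots are {2}. Back-substituting each root into the other basis elements fixes the other coordinates.
  y = 2: the earlier basis element becomes x - 2 = 0, giving x = 2 — point (2, 2).

{(2, 2)}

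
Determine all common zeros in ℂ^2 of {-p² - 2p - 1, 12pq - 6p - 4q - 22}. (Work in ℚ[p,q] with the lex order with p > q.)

{(-1, -1)}

Compute a lex Gröbner basis by Buchberger's algorithm.
f_1 = -p² - 2p - 1, LT = p².
f_2 = 12pq - 6p - 4q - 22, LT = pq.

S(f_1,f_2): lcm = p²q. S = ½p² + 7/3pq + 11/6p + q.
  leading term p²: subtract (-½)·f_1 from ½p² + 7/3pq + 11/6p + q → 7/3pq + ⅚p + q - ½
  leading term pq: subtract (7/36)·f_2 from 7/3pq + ⅚p + q - ½ → 2p + 16/9q + 34/9
  leading term p: no divisor's leading term divides it; move 2p to the remainder.
  leading term q: no divisor's leading term divides it; move 16/9q to the remainder.
  leading term 1: no divisor's leading term divides it; move 34/9 to the remainder.
  remainder 2p + 16/9q + 34/9 ≠ 0; add h_3 = 2p + 16/9q + 34/9 to the basis.

S(f_2,h_3): lcm = pq. S = -½p - 8/9q² - 20/9q - 11/6.
  leading term p: subtract (-¼)·h_3 from -½p - 8/9q² - 20/9q - 11/6 → -8/9q² - 16/9q - 8/9
  leading term q²: no divisor's leading term divides it; move -8/9q² to the remainder.
  leading term q: no divisor's leading term divides it; move -16/9q to the remainder.
  leading term 1: no divisor's leading term divides it; move -8/9 to the remainder.
  remainder -8/9q² - 16/9q - 8/9 ≠ 0; add h_4 = -8/9q² - 16/9q - 8/9 to the basis.

The other S-polynomials (S(f_1,h_3), S(f_1,h_4), S(f_2,h_4), S(h_3,h_4)) all reduce to 0 modulo the current basis, so we have a Gröbner basis.
Inter-reduce: drop elements whose leading term is divisible by another's, tail-reduce, and make monic.
Reduced Gröbner basis: {p + 8/9q + 17/9, q² + 2q + 1}.

From the last basis element, q² + 2q + 1 = 0, so q takes values in {-1}. Each choice, substituted upward through the basis, yields the corresponding point(s) of the solution set.
  q = -1: the earlier basis element becomes p + 1 = 0, giving p = -1 — point (-1, -1).
Each listed point satisfies every original equation (direct substitution).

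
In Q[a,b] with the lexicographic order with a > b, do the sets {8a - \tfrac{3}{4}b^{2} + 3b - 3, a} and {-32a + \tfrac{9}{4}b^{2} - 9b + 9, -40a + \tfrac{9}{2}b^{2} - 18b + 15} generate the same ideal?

No, the ideals differ.

For a fixed monomial order, each ideal has a unique reduced Gröbner basis; comparing bases decides equality.
Buchberger on the first generating set:
f_1 = 8a - \tfrac{3}{4}b^{2} + 3b - 3, LT = a.
f_2 = a, LT = a.

S(f_1,f_2): lcm = a. S = -\tfrac{3}{32}b^{2} + \tfrac{3}{8}b - \tfrac{3}{8}.
  leading term b^{2}: no divisor's leading term divides it; move -\tfrac{3}{32}b^{2} to the remainder.
  leading term b: no divisor's leading term divides it; move \tfrac{3}{8}b to the remainder.
  leading term 1: no divisor's leading term divides it; move -\tfrac{3}{8} to the remainder.
  remainder -\tfrac{3}{32}b^{2} + \tfrac{3}{8}b - \tfrac{3}{8} ≠ 0; add g_3 = -\tfrac{3}{32}b^{2} + \tfrac{3}{8}b - \tfrac{3}{8} to the basis.

The other S-polynomials (S(f_1,g_3), S(f_2,g_3)) all reduce to 0 modulo the current basis, so we have a Gröbner basis.
Inter-reduce: drop elements whose leading term is divisible by another's, tail-reduce, and make monic.
Reduced Gröbner basis: {a, b^{2} - 4b + 4}.

Buchberger on the second generating set:
h_1 = -32a + \tfrac{9}{4}b^{2} - 9b + 9, LT = a.
h_2 = -40a + \tfrac{9}{2}b^{2} - 18b + 15, LT = a.

S(h_1,h_2): lcm = a. S = \tfrac{27}{640}b^{2} - \tfrac{27}{160}b + \tfrac{3}{32}.
  leading term b^{2}: no divisor's leading term divides it; move \tfrac{27}{640}b^{2} to the remainder.
  leading term b: no divisor's leading term divides it; move -\tfrac{27}{160}b to the remainder.
  leading term 1: no divisor's leading term divides it; move \tfrac{3}{32} to the remainder.
  remainder \tfrac{27}{640}b^{2} - \tfrac{27}{160}b + \tfrac{3}{32} ≠ 0; add k_3 = \tfrac{27}{640}b^{2} - \tfrac{27}{160}b + \tfrac{3}{32} to the basis.

The other S-polynomials (S(h_1,k_3), S(h_2,k_3)) all reduce to 0 modulo the current basis, so we have a Gröbner basis.
Inter-reduce: drop elements whose leading term is divisible by another's, tail-reduce, and make monic.
Reduced Gröbner basis: {a - \tfrac{1}{8}, b^{2} - 4b + \tfrac{20}{9}}.

The bases are distinct; the ideals are different.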